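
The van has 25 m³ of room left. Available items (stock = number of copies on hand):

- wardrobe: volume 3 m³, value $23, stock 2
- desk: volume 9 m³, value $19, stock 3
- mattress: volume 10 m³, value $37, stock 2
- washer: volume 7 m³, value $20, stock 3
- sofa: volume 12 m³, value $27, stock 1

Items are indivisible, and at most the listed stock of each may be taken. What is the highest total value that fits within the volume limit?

$103

Best selections within volume 25 and stock limits:
- 2×wardrobe + 1×mattress + 1×washer: volume 23, value 103
- 2×wardrobe + 1×desk + 1×mattress: volume 25, value 102
- 1×wardrobe + 2×mattress: volume 23, value 97
- 2×wardrobe + 1×washer + 1×sofa: volume 25, value 93
Best: $103.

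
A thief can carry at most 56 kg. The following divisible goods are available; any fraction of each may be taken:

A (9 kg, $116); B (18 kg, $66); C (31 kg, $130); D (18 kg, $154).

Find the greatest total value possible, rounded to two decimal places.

391.61

Take in order of value per unit:
- A (116/9 per unit): all 9 → value 116, running total 116.00
- D (154/18 per unit): all 18 → value 154, running total 270.00
- C (130/31 per unit): 29 of 31 → value 29×130/31 = 121.6129, running total 391.61
Total 391.61.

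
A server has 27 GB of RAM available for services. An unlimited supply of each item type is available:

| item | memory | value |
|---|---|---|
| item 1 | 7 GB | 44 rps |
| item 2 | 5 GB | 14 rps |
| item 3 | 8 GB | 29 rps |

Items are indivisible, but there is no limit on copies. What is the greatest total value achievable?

146 rps

Best value-per-unit is item 1 at 44/7; filling with it alone gives 3×44 = 132.
Optimal mix: 3×item 1 + 1×item 2 → memory 26, value 146.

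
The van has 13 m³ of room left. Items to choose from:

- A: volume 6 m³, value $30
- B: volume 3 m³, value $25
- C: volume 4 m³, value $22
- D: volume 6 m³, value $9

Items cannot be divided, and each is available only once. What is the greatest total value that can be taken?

Check high-value combinations within 13 m³:
- A+B+C: volume 6+3+4=13, value 30+25+22=77
- B+C+D: volume 3+4+6=13, value 25+22+9=56
- A+B: volume 6+3=9, value 30+25=55
Best: $77.

$77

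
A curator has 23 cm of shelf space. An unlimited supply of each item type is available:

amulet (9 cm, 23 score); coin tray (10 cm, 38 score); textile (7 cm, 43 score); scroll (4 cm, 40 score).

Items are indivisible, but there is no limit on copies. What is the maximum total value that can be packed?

Best value-per-unit is scroll at 40/4; filling with it alone gives 5×40 = 200.
Optimal mix: 1×textile + 4×scroll → length 23, value 203.

203 score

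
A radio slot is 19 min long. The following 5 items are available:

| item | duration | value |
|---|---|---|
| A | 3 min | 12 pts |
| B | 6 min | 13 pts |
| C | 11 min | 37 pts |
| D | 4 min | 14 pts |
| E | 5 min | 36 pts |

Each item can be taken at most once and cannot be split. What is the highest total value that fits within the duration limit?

This is a 0/1 knapsack; check combinations near the capacity.
- A+C+E: duration 3+11+5=19, value 12+37+36=85
- A+B+D+E: duration 3+6+4+5=18, value 12+13+14+36=75
- C+E: duration 11+5=16, value 37+36=73
- B+D+E: duration 6+4+5=15, value 13+14+36=63
- A+C+D: duration 3+11+4=18, value 12+37+14=63
Best: 85 pts.

85 pts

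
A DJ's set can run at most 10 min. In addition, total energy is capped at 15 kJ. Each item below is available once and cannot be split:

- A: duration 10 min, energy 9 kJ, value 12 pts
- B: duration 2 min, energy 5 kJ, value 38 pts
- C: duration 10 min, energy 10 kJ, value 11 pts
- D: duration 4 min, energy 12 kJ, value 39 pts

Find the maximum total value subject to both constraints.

Feasible sets respecting both limits:
- D: duration 4, energy 12, value 39
- B: duration 2, energy 5, value 38
- A: duration 10, energy 9, value 12
Best: 39 pts.

39 pts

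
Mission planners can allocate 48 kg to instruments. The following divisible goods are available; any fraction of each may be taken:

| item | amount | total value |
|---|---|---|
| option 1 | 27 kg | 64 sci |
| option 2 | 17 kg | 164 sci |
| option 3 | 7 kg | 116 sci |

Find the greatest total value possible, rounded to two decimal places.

Take in order of value per unit:
- option 3 (116/7 per unit): all 7 → value 116, running total 116.00
- option 2 (164/17 per unit): all 17 → value 164, running total 280.00
- option 1 (64/27 per unit): 24 of 27 → value 24×64/27 = 56.8889, running total 336.89
Total 336.89.

336.89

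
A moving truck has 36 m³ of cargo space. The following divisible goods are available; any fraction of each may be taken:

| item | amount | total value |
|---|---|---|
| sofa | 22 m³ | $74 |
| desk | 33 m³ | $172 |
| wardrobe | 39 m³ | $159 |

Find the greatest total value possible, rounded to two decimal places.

Take in order of value per unit:
- desk (172/33 per unit): all 33 → value 172, running total 172.00
- wardrobe (159/39 per unit): 3 of 39 → value 3×159/39 = 12.2308, running total 184.23
Total 184.23.

184.23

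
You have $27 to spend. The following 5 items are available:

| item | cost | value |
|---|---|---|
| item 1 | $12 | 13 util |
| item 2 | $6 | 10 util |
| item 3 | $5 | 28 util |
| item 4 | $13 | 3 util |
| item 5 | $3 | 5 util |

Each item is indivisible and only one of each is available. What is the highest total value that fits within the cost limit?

56 util

Check high-value combinations within $27:
- item 1+item 2+item 3+item 5: cost 12+6+5+3=26, value 13+10+28+5=56
- item 1+item 2+item 3: cost 12+6+5=23, value 13+10+28=51
- item 1+item 3+item 5: cost 12+5+3=20, value 13+28+5=46
- item 2+item 3+item 4+item 5: cost 6+5+13+3=27, value 10+28+3+5=46
- item 2+item 3+item 5: cost 6+5+3=14, value 10+28+5=43
Best: 56 util.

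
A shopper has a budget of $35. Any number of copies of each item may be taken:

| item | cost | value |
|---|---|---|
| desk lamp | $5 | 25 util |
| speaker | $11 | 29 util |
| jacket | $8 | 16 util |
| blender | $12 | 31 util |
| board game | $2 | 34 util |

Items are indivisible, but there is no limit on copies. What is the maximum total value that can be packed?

578 util

Best value-per-unit is board game at 34/2, and filling with it alone uses cost 17×2=34. No mix of the others beats 17×34 = 578.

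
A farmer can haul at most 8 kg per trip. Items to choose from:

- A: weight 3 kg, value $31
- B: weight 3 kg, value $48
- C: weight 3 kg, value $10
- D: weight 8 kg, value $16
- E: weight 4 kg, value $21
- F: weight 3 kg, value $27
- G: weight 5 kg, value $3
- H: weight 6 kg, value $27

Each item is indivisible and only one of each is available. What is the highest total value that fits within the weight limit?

$79

Check high-value combinations within 8 kg:
- A+B: weight 3+3=6, value 31+48=79
- B+F: weight 3+3=6, value 48+27=75
- B+E: weight 3+4=7, value 48+21=69
- B+C: weight 3+3=6, value 48+10=58
- A+F: weight 3+3=6, value 31+27=58
Best: $79.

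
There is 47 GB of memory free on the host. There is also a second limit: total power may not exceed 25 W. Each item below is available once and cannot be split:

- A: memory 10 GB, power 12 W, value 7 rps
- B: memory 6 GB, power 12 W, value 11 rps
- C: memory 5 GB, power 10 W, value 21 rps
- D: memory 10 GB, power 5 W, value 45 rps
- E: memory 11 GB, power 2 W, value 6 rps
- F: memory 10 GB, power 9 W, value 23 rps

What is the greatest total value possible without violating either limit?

Feasible sets respecting both limits:
- C+D+F: memory 25, power 24, value 89
- D+E+F: memory 31, power 16, value 74
- C+D+E: memory 26, power 17, value 72
Best: 89 rps.

89 rps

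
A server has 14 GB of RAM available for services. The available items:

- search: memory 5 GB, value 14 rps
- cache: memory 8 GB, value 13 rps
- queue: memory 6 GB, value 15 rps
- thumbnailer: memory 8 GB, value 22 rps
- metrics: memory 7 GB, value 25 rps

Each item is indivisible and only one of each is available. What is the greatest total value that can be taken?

Check high-value combinations within 14 GB:
- queue+metrics: memory 6+7=13, value 15+25=40
- search+metrics: memory 5+7=12, value 14+25=39
- queue+thumbnailer: memory 6+8=14, value 15+22=37
Best: 40 rps.

40 rps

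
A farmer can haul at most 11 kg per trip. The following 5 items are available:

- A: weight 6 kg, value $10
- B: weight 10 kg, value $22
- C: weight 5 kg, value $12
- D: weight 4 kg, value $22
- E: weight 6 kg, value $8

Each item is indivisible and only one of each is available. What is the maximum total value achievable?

This is a 0/1 knapsack; check combinations near the capacity.
- C+D: weight 5+4=9, value 12+22=34
- A+D: weight 6+4=10, value 10+22=32
- D+E: weight 4+6=10, value 22+8=30
- D: weight 4, value 22
- B: weight 10, value 22
Best: $34.

$34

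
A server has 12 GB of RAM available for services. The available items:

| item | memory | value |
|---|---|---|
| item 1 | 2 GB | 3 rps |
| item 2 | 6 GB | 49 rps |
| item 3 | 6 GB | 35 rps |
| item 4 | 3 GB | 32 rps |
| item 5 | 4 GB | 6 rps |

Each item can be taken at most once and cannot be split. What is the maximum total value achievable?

84 rps

Check high-value combinations within 12 GB:
- item 1+item 2+item 4: memory 2+6+3=11, value 3+49+32=84
- item 2+item 3: memory 6+6=12, value 49+35=84
- item 2+item 4: memory 6+3=9, value 49+32=81
- item 1+item 3+item 4: memory 2+6+3=11, value 3+35+32=70
- item 3+item 4: memory 6+3=9, value 35+32=67
Best: 84 rps.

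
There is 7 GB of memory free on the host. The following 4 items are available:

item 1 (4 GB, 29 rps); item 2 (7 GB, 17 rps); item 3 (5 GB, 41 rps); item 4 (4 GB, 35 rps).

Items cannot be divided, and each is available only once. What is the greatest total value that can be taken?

41 rps

This is a 0/1 knapsack; check combinations near the capacity.
- item 3: memory 5, value 41
- item 4: memory 4, value 35
- item 1: memory 4, value 29
- item 2: memory 7, value 17
Best: 41 rps.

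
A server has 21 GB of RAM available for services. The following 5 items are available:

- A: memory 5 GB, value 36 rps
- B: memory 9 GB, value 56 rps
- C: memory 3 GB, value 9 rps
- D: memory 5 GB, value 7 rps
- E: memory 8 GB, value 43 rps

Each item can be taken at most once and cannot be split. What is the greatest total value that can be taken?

108 rps

Check high-value combinations within 21 GB:
- B+C+E: memory 9+3+8=20, value 56+9+43=108
- A+B+C: memory 5+9+3=17, value 36+56+9=101
- B+E: memory 9+8=17, value 56+43=99
Best: 108 rps.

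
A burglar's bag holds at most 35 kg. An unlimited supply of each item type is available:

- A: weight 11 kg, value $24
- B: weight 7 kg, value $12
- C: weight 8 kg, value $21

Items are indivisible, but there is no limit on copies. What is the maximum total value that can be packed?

$87

Best value-per-unit is C at 21/8; filling with it alone gives 4×21 = 84.
Optimal mix: 1×A + 3×C → weight 35, value 87.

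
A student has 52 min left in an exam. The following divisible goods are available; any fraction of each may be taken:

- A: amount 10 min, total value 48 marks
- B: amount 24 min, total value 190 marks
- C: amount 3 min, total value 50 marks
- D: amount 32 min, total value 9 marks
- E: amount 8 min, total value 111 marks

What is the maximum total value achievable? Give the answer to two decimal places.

Take in order of value per unit:
- C (50/3 per unit): all 3 → value 50, running total 50.00
- E (111/8 per unit): all 8 → value 111, running total 161.00
- B (190/24 per unit): all 24 → value 190, running total 351.00
- A (48/10 per unit): all 10 → value 48, running total 399.00
- D (9/32 per unit): 7 of 32 → value 7×9/32 = 1.9688, running total 400.97
Total 400.97.

400.97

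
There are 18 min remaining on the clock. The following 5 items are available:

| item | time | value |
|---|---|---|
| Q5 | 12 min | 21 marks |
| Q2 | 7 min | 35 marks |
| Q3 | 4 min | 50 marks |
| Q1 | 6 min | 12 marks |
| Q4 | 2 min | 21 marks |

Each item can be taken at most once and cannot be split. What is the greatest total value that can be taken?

106 marks

Check high-value combinations within 18 min:
- Q2+Q3+Q4: time 7+4+2=13, value 35+50+21=106
- Q2+Q3+Q1: time 7+4+6=17, value 35+50+12=97
- Q5+Q3+Q4: time 12+4+2=18, value 21+50+21=92
Best: 106 marks.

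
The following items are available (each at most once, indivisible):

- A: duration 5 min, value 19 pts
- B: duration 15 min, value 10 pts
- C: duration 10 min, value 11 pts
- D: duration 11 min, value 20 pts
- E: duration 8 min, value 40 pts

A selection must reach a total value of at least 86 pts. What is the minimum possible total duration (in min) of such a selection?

Subsets with value ≥ 86, sorted by total duration:
- A+C+D+E: duration 34, value 90
- A+B+D+E: duration 39, value 89
- A+B+C+D+E: duration 49, value 100
Minimum duration: 34 min.

34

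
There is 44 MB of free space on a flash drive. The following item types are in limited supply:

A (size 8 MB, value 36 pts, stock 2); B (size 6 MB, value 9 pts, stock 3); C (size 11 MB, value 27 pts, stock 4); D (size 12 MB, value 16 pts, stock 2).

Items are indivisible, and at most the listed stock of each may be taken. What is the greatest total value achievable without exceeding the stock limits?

Top feasible selections:
- 2×A + 1×B + 2×C: size 44, value 135
- 2×A + 2×C: size 38, value 126
- 2×A + 2×B + 1×C: size 39, value 117
Best: 135 pts.

135 pts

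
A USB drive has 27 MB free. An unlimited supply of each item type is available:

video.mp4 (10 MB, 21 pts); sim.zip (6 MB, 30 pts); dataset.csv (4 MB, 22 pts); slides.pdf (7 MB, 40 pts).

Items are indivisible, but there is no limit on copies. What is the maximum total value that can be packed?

150 pts

Best value-per-unit is slides.pdf at 40/7; filling with it alone gives 3×40 = 120.
Optimal mix: 1×sim.zip + 3×slides.pdf → size 27, value 150.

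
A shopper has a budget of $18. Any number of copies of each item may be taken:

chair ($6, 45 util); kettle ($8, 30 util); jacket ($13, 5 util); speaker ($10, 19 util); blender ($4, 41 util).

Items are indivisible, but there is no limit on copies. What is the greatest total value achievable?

Best value-per-unit is blender at 41/4; filling with it alone gives 4×41 = 164.
Optimal mix: 1×chair + 3×blender → cost 18, value 168.

168 util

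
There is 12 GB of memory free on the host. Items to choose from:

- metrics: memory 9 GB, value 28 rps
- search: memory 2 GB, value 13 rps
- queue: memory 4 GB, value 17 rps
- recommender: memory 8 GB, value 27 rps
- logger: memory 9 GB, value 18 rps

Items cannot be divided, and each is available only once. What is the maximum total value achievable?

44 rps

Check high-value combinations within 12 GB:
- queue+recommender: memory 4+8=12, value 17+27=44
- metrics+search: memory 9+2=11, value 28+13=41
- search+recommender: memory 2+8=10, value 13+27=40
- search+logger: memory 2+9=11, value 13+18=31
Best: 44 rps.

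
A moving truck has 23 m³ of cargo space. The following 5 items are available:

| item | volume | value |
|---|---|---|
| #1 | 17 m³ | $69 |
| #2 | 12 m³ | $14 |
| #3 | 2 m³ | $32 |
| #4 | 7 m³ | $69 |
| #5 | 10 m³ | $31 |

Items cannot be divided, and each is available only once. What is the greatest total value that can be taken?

$132

Check high-value combinations within 23 m³:
- #3+#4+#5: volume 2+7+10=19, value 32+69+31=132
- #2+#3+#4: volume 12+2+7=21, value 14+32+69=115
- #3+#4: volume 2+7=9, value 32+69=101
Best: $132.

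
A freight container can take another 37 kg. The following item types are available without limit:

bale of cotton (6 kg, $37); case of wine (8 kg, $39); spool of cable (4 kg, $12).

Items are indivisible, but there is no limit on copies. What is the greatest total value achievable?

$222

Best value-per-unit is bale of cotton at 37/6, and filling with it alone uses weight 6×6=36. No mix of the others beats 6×37 = 222.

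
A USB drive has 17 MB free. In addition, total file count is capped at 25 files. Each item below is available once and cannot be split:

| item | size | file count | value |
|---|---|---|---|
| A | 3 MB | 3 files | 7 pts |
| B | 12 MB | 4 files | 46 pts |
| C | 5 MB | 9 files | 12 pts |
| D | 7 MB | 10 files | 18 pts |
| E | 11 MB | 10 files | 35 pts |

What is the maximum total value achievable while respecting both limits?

Feasible sets respecting both limits:
- B+C: size 17, file count 13, value 58
- A+B: size 15, file count 7, value 53
- C+E: size 16, file count 19, value 47
Best: 58 pts.

58 pts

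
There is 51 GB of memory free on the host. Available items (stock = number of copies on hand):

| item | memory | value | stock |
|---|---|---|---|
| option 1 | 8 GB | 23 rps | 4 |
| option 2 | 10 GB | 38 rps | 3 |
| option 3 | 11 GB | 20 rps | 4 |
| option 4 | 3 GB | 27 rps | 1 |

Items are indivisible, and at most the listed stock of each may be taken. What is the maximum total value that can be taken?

187 rps

Top feasible selections:
- 2×option 1 + 3×option 2 + 1×option 4: memory 49, value 187
- 3×option 1 + 2×option 2 + 1×option 4: memory 47, value 172
- 2×option 1 + 2×option 2 + 1×option 3 + 1×option 4: memory 50, value 169
- 1×option 1 + 3×option 2 + 1×option 4: memory 41, value 164
Best: 187 rps.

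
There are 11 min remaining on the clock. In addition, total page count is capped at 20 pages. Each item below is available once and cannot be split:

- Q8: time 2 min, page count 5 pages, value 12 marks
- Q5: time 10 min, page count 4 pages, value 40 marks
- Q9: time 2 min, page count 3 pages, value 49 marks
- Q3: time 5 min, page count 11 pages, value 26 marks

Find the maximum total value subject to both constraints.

87 marks

Feasible sets respecting both limits:
- Q8+Q9+Q3: time 9, page count 19, value 87
- Q9+Q3: time 7, page count 14, value 75
- Q8+Q9: time 4, page count 8, value 61
- Q9: time 2, page count 3, value 49
Best: 87 marks.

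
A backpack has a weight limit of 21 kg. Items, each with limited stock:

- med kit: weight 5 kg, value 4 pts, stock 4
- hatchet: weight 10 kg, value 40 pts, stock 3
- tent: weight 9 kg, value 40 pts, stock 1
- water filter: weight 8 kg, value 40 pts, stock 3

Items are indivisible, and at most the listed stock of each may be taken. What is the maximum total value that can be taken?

Top feasible selections:
- 1×med kit + 2×water filter: weight 21, value 84
- 2×water filter: weight 16, value 80
- 1×tent + 1×water filter: weight 17, value 80
- 1×hatchet + 1×water filter: weight 18, value 80
Best: 84 pts.

84 pts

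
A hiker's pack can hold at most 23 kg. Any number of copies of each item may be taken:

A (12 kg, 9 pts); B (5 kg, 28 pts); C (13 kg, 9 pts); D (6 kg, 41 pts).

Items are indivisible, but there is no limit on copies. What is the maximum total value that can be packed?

151 pts

Best value-per-unit is D at 41/6; filling with it alone gives 3×41 = 123.
Optimal mix: 1×B + 3×D → weight 23, value 151.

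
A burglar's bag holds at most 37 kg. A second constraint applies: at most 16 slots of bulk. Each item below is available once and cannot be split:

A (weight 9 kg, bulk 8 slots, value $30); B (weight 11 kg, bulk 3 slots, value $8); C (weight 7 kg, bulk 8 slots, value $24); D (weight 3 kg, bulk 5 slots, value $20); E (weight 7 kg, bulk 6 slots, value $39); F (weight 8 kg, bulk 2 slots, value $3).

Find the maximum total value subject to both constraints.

$72

Feasible sets respecting both limits:
- A+E+F: weight 24, bulk 16, value 72
- B+D+E+F: weight 29, bulk 16, value 70
- A+E: weight 16, bulk 14, value 69
Best: $72.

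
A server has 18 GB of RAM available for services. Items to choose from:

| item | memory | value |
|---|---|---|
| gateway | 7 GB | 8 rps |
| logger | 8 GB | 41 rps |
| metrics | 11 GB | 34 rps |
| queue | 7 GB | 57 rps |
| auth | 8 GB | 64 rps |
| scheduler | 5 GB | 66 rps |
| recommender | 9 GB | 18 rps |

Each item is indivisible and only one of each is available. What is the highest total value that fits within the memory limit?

130 rps

Check high-value combinations within 18 GB:
- auth+scheduler: memory 8+5=13, value 64+66=130
- queue+scheduler: memory 7+5=12, value 57+66=123
- queue+auth: memory 7+8=15, value 57+64=121
Best: 130 rps.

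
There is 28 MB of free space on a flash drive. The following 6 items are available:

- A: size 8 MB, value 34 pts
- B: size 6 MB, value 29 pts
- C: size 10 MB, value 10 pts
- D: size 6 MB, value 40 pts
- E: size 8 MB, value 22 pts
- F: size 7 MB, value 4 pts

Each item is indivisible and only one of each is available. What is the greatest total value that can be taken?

Check high-value combinations within 28 MB:
- A+B+D+E: size 8+6+6+8=28, value 34+29+40+22=125
- A+B+D+F: size 8+6+6+7=27, value 34+29+40+4=107
- A+B+D: size 8+6+6=20, value 34+29+40=103
- A+D+E: size 8+6+8=22, value 34+40+22=96
- B+D+E+F: size 6+6+8+7=27, value 29+40+22+4=95
Best: 125 pts.

125 pts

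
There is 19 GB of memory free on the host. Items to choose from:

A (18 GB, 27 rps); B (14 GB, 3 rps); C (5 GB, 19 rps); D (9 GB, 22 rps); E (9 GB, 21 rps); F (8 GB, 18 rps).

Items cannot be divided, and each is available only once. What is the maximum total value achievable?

43 rps

Check high-value combinations within 19 GB:
- D+E: memory 9+9=18, value 22+21=43
- C+D: memory 5+9=14, value 19+22=41
- C+E: memory 5+9=14, value 19+21=40
- D+F: memory 9+8=17, value 22+18=40
- E+F: memory 9+8=17, value 21+18=39
Best: 43 rps.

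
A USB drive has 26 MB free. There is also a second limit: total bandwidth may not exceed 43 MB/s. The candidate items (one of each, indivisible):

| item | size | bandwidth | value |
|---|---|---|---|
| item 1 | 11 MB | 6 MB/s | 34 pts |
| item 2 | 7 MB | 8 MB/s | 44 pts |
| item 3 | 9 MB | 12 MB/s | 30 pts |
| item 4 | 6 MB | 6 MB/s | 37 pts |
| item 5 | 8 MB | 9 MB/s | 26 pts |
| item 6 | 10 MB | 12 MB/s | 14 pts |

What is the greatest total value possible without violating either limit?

115 pts

Feasible sets respecting both limits:
- item 1+item 2+item 4: size 24, bandwidth 20, value 115
- item 2+item 3+item 4: size 22, bandwidth 26, value 111
- item 2+item 4+item 5: size 21, bandwidth 23, value 107
Best: 115 pts.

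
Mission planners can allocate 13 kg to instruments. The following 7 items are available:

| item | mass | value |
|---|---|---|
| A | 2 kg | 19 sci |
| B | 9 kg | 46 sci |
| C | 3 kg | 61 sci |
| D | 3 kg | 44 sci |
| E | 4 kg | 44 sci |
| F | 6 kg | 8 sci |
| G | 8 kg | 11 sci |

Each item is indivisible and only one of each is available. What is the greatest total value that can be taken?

Check high-value combinations within 13 kg:
- A+C+D+E: mass 2+3+3+4=12, value 19+61+44+44=168
- C+D+E: mass 3+3+4=10, value 61+44+44=149
- A+C+D: mass 2+3+3=8, value 19+61+44=124
Best: 168 sci.

168 sci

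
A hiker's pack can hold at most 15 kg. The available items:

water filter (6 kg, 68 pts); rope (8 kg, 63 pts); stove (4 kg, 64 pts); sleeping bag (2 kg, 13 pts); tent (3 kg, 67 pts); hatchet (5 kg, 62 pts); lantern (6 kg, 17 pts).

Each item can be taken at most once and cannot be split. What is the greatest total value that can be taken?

Check high-value combinations within 15 kg:
- water filter+stove+sleeping bag+tent: weight 6+4+2+3=15, value 68+64+13+67=212
- stove+sleeping bag+tent+hatchet: weight 4+2+3+5=14, value 64+13+67+62=206
- water filter+stove+tent: weight 6+4+3=13, value 68+64+67=199
- water filter+tent+hatchet: weight 6+3+5=14, value 68+67+62=197
Best: 212 pts.

212 pts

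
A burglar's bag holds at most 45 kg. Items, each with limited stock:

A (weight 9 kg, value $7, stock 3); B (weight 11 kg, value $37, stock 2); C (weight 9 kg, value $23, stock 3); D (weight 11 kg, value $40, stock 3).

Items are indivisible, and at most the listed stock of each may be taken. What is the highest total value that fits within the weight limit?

Top feasible selections:
- 1×B + 3×D: weight 44, value 157
- 2×B + 2×D: weight 44, value 154
- 1×C + 3×D: weight 42, value 143
- 1×B + 1×C + 2×D: weight 42, value 140
Best: $157.

$157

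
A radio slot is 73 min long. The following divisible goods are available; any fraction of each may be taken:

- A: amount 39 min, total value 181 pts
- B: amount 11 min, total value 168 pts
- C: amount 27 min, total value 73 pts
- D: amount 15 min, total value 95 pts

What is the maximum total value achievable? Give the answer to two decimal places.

Take in order of value per unit:
- B (168/11 per unit): all 11 → value 168, running total 168.00
- D (95/15 per unit): all 15 → value 95, running total 263.00
- A (181/39 per unit): all 39 → value 181, running total 444.00
- C (73/27 per unit): 8 of 27 → value 8×73/27 = 21.6296, running total 465.63
Total 465.63.

465.63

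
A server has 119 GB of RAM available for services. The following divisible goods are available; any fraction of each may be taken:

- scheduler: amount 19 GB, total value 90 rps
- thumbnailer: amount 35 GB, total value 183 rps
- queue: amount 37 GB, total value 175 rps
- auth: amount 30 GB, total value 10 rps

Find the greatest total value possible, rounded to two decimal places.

Take in order of value per unit:
- thumbnailer (183/35 per unit): all 35 → value 183, running total 183.00
- scheduler (90/19 per unit): all 19 → value 90, running total 273.00
- queue (175/37 per unit): all 37 → value 175, running total 448.00
- auth (10/30 per unit): 28 of 30 → value 28×10/30 = 9.3333, running total 457.33
Total 457.33.

457.33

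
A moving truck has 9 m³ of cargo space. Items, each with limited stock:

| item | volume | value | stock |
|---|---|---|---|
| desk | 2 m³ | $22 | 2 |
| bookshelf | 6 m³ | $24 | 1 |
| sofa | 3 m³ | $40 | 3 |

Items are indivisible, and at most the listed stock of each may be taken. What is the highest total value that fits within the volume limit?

$120

Top feasible selections:
- 3×sofa: volume 9, value 120
- 1×desk + 2×sofa: volume 8, value 102
- 2×desk + 1×sofa: volume 7, value 84
- 2×sofa: volume 6, value 80
Best: $120.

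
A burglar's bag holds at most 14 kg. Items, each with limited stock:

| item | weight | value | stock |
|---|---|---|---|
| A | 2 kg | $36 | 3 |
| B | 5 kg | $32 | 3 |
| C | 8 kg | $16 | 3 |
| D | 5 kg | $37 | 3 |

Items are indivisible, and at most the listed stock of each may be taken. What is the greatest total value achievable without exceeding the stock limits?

Best selections within weight 14 and stock limits:
- 2×A + 2×D: weight 14, value 146
- 3×A + 1×D: weight 11, value 145
Best: $146.

$146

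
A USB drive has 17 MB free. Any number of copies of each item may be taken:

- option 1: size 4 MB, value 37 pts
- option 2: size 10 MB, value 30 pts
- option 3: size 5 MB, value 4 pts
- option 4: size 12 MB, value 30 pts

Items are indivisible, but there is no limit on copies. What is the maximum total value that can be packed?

148 pts

Best value-per-unit is option 1 at 37/4, and filling with it alone uses size 4×4=16. No mix of the others beats 4×37 = 148.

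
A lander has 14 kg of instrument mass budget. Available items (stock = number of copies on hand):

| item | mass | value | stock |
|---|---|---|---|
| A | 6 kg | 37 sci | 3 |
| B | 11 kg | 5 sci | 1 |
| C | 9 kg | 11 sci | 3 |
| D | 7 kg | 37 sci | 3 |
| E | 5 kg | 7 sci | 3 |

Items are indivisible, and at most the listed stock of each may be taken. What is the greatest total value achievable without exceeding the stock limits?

74 sci

Best selections within mass 14 and stock limits:
- 2×A: mass 12, value 74
- 1×A + 1×D: mass 13, value 74
- 2×D: mass 14, value 74
Best: 74 sci.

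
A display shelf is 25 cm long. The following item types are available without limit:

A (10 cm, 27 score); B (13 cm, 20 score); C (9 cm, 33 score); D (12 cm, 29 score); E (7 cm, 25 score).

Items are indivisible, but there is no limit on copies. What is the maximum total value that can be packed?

Best value-per-unit is C at 33/9; filling with it alone gives 2×33 = 66.
Optimal mix: 2×C + 1×E → length 25, value 91.

91 score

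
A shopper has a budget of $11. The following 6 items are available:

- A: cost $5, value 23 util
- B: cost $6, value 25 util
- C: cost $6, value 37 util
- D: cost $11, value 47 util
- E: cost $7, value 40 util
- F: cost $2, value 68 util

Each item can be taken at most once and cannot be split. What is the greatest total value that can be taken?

108 util

This is a 0/1 knapsack; check combinations near the capacity.
- E+F: cost 7+2=9, value 40+68=108
- C+F: cost 6+2=8, value 37+68=105
- B+F: cost 6+2=8, value 25+68=93
- A+F: cost 5+2=7, value 23+68=91
- F: cost 2, value 68
Best: 108 util.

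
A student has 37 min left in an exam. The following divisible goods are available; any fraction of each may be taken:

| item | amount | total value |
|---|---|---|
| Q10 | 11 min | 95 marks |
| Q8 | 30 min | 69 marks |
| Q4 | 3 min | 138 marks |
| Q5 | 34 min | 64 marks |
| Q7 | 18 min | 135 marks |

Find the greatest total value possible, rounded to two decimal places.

Take in order of value per unit:
- Q4 (138/3 per unit): all 3 → value 138, running total 138.00
- Q10 (95/11 per unit): all 11 → value 95, running total 233.00
- Q7 (135/18 per unit): all 18 → value 135, running total 368.00
- Q8 (69/30 per unit): 5 of 30 → value 5×69/30 = 11.5000, running total 379.50
Total 379.50.

379.50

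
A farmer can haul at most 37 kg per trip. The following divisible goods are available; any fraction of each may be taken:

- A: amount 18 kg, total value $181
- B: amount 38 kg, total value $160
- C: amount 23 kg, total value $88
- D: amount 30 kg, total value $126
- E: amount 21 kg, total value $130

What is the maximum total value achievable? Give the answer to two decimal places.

Take in order of value per unit:
- A (181/18 per unit): all 18 → value 181, running total 181.00
- E (130/21 per unit): 19 of 21 → value 19×130/21 = 117.6190, running total 298.62
Total 298.62.

298.62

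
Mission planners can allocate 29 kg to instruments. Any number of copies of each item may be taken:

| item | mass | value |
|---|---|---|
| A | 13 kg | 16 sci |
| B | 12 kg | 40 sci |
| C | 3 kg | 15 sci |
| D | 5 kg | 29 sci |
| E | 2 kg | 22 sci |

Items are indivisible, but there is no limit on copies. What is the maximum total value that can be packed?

308 sci

Best value-per-unit is E at 22/2, and filling with it alone uses mass 14×2=28. No mix of the others beats 14×22 = 308.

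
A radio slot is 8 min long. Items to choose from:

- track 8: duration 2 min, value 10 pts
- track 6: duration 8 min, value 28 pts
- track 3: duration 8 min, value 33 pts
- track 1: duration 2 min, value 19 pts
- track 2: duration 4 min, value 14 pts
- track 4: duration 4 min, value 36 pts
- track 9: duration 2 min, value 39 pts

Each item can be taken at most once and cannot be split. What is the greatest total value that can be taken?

94 pts

Check high-value combinations within 8 min:
- track 1+track 4+track 9: duration 2+4+2=8, value 19+36+39=94
- track 8+track 4+track 9: duration 2+4+2=8, value 10+36+39=85
- track 4+track 9: duration 4+2=6, value 36+39=75
- track 1+track 2+track 9: duration 2+4+2=8, value 19+14+39=72
Best: 94 pts.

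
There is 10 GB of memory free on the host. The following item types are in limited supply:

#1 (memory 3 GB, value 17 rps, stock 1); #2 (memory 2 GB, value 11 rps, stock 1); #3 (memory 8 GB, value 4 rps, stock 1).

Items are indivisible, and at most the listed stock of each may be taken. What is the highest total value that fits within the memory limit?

28 rps

Top feasible selections:
- 1×#1 + 1×#2: memory 5, value 28
- 1×#1: memory 3, value 17
Best: 28 rps.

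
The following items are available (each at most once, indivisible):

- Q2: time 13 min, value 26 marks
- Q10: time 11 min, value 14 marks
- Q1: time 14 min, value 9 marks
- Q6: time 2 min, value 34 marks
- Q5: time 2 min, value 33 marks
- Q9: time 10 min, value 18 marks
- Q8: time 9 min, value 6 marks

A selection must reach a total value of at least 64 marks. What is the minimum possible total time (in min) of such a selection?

4

Subsets with value ≥ 64, sorted by total time:
- Q6+Q5: time 4, value 67
- Q6+Q5+Q8: time 13, value 73
- Q6+Q5+Q9: time 14, value 85
Minimum time: 4 min.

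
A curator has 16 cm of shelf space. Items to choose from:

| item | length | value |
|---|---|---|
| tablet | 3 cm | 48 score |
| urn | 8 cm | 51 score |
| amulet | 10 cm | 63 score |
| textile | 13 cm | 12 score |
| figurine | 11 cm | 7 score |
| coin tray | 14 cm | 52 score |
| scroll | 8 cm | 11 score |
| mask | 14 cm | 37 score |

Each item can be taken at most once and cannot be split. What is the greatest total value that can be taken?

Check high-value combinations within 16 cm:
- tablet+amulet: length 3+10=13, value 48+63=111
- tablet+urn: length 3+8=11, value 48+51=99
- amulet: length 10, value 63
Best: 111 score.

111 score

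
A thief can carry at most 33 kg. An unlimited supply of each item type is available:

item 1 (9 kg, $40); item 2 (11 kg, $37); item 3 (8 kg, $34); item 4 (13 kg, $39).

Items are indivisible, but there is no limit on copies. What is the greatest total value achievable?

$142

Best value-per-unit is item 1 at 40/9; filling with it alone gives 3×40 = 120.
Optimal mix: 1×item 1 + 3×item 3 → weight 33, value 142.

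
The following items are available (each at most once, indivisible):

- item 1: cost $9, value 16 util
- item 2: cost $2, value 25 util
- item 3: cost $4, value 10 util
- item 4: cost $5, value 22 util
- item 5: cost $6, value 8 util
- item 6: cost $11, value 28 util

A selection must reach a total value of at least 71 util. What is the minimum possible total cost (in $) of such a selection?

Subsets with value ≥ 71, sorted by total cost:
- item 2+item 4+item 6: cost 18, value 75
- item 1+item 2+item 3+item 4: cost 20, value 73
Minimum cost: 18 $.

18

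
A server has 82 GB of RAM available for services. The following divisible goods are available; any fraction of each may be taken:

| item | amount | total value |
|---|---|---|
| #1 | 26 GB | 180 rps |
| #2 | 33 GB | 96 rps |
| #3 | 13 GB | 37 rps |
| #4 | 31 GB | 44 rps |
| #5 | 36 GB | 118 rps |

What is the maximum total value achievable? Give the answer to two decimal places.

356.18

Take in order of value per unit:
- #1 (180/26 per unit): all 26 → value 180, running total 180.00
- #5 (118/36 per unit): all 36 → value 118, running total 298.00
- #2 (96/33 per unit): 20 of 33 → value 20×96/33 = 58.1818, running total 356.18
Total 356.18.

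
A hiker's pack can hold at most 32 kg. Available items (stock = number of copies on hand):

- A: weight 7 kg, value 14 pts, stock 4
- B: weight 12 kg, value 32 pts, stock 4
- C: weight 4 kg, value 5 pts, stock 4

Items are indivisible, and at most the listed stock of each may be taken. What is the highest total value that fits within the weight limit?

78 pts

Top feasible selections:
- 1×A + 2×B: weight 31, value 78
- 2×B + 2×C: weight 32, value 74
- 2×B + 1×C: weight 28, value 69
Best: 78 pts.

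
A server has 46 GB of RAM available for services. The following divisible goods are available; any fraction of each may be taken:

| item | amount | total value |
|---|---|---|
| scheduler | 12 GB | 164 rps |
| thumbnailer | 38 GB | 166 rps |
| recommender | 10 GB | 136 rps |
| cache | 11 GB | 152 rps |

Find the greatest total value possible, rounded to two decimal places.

508.79

Take in order of value per unit:
- cache (152/11 per unit): all 11 → value 152, running total 152.00
- scheduler (164/12 per unit): all 12 → value 164, running total 316.00
- recommender (136/10 per unit): all 10 → value 136, running total 452.00
- thumbnailer (166/38 per unit): 13 of 38 → value 13×166/38 = 56.7895, running total 508.79
Total 508.79.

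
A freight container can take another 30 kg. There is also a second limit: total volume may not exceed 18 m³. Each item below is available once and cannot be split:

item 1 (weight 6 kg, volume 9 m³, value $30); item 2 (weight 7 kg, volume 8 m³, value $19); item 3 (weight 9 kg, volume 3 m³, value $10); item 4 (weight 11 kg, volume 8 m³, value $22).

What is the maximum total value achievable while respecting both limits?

Feasible sets respecting both limits:
- item 1+item 4: weight 17, volume 17, value 52
- item 1+item 2: weight 13, volume 17, value 49
- item 2+item 4: weight 18, volume 16, value 41
Best: $52.

$52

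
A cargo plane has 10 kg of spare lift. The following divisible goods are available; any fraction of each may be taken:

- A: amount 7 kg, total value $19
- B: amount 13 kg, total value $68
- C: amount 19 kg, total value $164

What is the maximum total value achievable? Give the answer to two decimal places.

86.32

Take in order of value per unit:
- C (164/19 per unit): 10 of 19 → value 10×164/19 = 86.3158, running total 86.32
Total 86.32.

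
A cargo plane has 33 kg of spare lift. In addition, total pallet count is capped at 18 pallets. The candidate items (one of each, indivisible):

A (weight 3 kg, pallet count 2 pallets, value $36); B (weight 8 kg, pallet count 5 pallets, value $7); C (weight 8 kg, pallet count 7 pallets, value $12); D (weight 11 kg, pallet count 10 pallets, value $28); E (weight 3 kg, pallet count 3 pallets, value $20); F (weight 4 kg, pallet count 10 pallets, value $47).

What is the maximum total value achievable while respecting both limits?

Feasible sets respecting both limits:
- A+E+F: weight 10, pallet count 15, value 103
- A+B+F: weight 15, pallet count 17, value 90
- A+D+E: weight 17, pallet count 15, value 84
Best: $103.

$103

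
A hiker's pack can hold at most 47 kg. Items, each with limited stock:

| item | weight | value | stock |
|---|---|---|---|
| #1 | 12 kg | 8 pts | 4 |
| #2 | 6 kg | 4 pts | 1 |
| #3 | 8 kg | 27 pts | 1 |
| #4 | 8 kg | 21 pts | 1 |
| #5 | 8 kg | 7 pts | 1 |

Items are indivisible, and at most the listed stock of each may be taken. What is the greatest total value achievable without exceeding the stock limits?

68 pts

Best selections within weight 47 and stock limits:
- 2×#1 + 1×#2 + 1×#3 + 1×#4: weight 46, value 68
- 1×#1 + 1×#2 + 1×#3 + 1×#4 + 1×#5: weight 42, value 67
Best: 68 pts.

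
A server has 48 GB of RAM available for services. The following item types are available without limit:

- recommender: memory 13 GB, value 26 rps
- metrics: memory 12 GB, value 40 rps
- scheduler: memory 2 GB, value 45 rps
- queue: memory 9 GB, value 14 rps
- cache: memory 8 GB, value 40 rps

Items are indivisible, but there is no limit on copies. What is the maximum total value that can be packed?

1080 rps

Best value-per-unit is scheduler at 45/2, and filling with it alone uses memory 24×2=48. No mix of the others beats 24×45 = 1080.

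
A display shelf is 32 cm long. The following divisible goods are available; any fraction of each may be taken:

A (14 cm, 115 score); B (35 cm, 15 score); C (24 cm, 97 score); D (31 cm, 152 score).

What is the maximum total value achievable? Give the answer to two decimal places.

Take in order of value per unit:
- A (115/14 per unit): all 14 → value 115, running total 115.00
- D (152/31 per unit): 18 of 31 → value 18×152/31 = 88.2581, running total 203.26
Total 203.26.

203.26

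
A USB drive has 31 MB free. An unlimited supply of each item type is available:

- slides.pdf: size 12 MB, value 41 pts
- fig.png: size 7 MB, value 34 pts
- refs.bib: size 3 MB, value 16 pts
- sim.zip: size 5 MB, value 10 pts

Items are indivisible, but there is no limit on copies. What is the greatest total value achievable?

Best value-per-unit is refs.bib at 16/3; filling with it alone gives 10×16 = 160.
Optimal mix: 1×fig.png + 8×refs.bib → size 31, value 162.

162 pts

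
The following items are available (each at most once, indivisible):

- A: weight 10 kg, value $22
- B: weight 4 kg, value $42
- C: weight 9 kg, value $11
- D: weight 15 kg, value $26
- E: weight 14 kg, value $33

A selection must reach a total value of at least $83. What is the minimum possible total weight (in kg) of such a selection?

27

Subsets with value ≥ 83, sorted by total weight:
- B+C+E: weight 27, value 86
- A+B+E: weight 28, value 97
Minimum weight: 27 kg.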